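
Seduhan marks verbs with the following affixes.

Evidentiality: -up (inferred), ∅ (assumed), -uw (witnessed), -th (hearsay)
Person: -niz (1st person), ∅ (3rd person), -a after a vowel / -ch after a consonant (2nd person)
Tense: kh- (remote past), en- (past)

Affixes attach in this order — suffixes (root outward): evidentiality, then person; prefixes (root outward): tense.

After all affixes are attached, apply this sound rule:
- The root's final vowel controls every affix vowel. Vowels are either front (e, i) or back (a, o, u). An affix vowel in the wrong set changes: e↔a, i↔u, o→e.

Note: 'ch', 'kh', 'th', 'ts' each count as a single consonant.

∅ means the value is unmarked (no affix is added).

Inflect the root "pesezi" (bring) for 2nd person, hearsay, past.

Attach evidentiality hearsay -th → pesezith.
Attach tense past en- → enpesezith.
Attach person 2nd person -ch (after consonant 'th') → enpesezithch.
Vowel harmony: no change.

enpesezithch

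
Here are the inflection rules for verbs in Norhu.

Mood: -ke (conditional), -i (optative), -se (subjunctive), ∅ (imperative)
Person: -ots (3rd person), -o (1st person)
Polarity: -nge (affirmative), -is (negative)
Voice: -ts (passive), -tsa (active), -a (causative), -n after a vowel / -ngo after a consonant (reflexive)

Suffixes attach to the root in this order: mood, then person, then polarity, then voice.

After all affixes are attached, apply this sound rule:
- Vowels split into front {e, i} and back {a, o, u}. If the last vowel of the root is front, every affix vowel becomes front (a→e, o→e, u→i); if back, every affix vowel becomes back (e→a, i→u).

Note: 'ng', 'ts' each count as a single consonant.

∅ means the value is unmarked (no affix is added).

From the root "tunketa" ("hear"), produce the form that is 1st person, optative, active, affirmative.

Attach mood optative -i → tunketai.
Attach person 1st person -o → tunketaio.
Attach polarity affirmative -nge → tunketaionge.
Attach voice active -tsa → tunketaiongetsa.
Apply vowel harmony: tunketaiongetsa → tunketauongatsa.

tunketauongatsa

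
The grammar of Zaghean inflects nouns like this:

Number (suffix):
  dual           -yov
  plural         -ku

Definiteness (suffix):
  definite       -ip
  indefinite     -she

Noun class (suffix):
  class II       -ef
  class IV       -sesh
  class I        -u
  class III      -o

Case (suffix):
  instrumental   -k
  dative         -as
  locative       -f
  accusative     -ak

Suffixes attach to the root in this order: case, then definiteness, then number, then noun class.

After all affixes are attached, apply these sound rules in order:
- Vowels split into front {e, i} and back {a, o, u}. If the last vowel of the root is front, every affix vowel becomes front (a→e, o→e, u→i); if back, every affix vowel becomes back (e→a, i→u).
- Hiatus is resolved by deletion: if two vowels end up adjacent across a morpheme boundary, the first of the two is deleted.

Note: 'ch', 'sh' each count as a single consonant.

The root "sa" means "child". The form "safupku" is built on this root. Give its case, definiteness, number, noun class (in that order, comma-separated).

locative, definite, plural, class I

Segment: sa-f-ip-ku-u.
case: -f → locative.
definiteness: -ip → definite.
number: -ku → plural.
noun class: -u → class I.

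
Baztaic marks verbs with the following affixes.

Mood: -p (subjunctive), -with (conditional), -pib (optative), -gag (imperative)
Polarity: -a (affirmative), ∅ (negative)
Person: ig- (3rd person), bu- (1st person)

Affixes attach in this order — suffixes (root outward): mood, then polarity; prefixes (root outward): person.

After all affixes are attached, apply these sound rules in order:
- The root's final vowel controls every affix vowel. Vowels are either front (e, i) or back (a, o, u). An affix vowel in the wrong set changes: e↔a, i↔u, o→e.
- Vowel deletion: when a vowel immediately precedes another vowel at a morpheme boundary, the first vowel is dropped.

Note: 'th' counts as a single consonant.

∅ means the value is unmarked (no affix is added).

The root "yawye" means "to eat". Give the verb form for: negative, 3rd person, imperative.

Attach person 3rd person ig- → igyawye.
Attach mood imperative -gag → igyawyegag.
polarity = negative: zero marking, form stays igyawyegag.
Apply vowel harmony: igyawyegag → igyawyegeg.
Vowel deletion: no change.

igyawyegeg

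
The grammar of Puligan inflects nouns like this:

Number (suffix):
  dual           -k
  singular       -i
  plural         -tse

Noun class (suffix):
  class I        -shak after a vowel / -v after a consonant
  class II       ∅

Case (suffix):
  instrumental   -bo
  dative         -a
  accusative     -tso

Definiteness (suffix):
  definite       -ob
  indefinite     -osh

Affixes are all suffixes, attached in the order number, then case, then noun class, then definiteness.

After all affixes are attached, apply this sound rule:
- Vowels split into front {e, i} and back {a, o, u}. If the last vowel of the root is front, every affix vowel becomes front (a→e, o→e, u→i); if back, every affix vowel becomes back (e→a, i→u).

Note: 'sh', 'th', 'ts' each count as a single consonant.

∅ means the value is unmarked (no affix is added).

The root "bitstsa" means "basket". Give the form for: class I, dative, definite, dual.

bitstsakashakob

Attach number dual -k → bitstsak.
Attach case dative -a → bitstsaka.
Attach noun class class I -shak (after vowel 'a') → bitstsakashak.
Attach definiteness definite -ob → bitstsakashakob.
Vowel harmony: no change.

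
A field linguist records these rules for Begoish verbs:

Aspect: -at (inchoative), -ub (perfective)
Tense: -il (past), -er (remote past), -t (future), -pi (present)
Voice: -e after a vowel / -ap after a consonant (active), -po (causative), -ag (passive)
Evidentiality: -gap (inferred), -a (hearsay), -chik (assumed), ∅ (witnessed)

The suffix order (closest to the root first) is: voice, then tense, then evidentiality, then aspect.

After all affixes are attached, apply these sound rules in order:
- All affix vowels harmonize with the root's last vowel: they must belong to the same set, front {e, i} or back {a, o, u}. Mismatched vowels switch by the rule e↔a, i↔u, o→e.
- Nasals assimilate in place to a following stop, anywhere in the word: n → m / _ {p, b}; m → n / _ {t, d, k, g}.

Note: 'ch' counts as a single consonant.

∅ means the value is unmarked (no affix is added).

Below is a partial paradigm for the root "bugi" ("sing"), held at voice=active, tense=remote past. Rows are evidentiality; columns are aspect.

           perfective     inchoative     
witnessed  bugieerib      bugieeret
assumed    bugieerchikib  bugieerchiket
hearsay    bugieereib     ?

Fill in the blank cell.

bugieereet

Attach voice active -e (after vowel 'i') → bugie.
Attach tense remote past -er → bugieer.
Attach evidentiality hearsay -a → bugieera.
Attach aspect inchoative -at → bugieeraat.
Apply vowel harmony: bugieeraat → bugieereet.
Nasal assimilation: no change.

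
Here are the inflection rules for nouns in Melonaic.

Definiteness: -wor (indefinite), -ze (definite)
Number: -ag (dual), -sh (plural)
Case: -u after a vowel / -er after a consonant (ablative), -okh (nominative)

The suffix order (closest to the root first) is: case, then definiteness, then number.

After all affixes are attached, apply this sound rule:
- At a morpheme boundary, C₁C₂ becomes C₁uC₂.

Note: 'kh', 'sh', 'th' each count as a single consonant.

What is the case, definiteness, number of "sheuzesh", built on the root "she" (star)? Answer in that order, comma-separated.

Segment: she-u-ze-sh.
case: -u/er → ablative.
definiteness: -ze → definite.
number: -sh → plural.

ablative, definite, plural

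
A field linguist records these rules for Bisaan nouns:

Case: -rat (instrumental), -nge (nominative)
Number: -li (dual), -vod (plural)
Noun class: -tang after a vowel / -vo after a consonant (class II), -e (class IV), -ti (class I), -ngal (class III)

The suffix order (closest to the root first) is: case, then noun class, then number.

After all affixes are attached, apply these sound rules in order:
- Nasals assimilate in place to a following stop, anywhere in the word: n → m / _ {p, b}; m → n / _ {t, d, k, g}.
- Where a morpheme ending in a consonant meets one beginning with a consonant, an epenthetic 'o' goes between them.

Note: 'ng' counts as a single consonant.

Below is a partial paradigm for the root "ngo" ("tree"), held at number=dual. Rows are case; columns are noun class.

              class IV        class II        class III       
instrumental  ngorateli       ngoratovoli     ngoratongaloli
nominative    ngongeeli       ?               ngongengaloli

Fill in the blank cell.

ngongetangoli

Attach case nominative -nge → ngonge.
Attach noun class class II -tang (after vowel 'e') → ngongetang.
Attach number dual -li → ngongetangli.
Nasal assimilation: no change.
Apply epenthesis: ngongetangli → ngongetangoli.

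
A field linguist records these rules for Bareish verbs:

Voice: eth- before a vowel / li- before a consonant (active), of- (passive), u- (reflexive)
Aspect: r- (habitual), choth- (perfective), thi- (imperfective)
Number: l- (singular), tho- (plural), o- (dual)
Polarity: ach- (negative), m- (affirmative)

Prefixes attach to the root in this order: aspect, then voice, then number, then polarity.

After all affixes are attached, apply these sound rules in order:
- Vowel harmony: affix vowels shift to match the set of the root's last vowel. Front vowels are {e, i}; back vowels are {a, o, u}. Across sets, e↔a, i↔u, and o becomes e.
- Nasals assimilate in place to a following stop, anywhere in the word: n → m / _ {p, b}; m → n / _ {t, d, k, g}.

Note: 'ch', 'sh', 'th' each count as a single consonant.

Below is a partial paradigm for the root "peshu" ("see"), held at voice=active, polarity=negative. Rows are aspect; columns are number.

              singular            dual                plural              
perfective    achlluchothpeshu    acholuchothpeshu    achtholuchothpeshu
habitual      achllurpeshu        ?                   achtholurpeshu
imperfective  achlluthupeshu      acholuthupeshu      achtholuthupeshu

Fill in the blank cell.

acholurpeshu

Attach aspect habitual r- → rpeshu.
Attach voice active li- (before consonant 'r') → lirpeshu.
Attach number dual o- → olirpeshu.
Attach polarity negative ach- → acholirpeshu.
Apply vowel harmony: acholirpeshu → acholurpeshu.
Nasal assimilation: no change.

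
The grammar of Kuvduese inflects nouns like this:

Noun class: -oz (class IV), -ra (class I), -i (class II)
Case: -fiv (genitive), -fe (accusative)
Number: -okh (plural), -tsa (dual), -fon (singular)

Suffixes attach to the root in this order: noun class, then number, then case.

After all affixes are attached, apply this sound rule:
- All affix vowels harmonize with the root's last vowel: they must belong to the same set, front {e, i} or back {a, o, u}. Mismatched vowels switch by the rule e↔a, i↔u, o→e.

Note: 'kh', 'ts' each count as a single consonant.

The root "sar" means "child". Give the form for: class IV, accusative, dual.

saroztsafa

Attach noun class class IV -oz → saroz.
Attach number dual -tsa → saroztsa.
Attach case accusative -fe → saroztsafe.
Apply vowel harmony: saroztsafe → saroztsafa.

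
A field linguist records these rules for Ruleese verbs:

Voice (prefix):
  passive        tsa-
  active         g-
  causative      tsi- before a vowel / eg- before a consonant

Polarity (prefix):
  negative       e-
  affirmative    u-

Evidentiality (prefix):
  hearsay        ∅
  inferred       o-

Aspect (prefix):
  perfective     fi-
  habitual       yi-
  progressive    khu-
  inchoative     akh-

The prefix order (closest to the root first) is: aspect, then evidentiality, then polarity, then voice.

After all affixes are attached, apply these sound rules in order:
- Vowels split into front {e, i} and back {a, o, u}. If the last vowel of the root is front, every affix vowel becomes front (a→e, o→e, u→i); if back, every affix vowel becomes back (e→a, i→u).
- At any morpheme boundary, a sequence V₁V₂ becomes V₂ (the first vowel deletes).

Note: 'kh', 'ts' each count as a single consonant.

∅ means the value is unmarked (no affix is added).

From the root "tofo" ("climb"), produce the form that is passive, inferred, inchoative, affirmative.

Attach aspect inchoative akh- → akhtofo.
Attach evidentiality inferred o- → oakhtofo.
Attach polarity affirmative u- → uoakhtofo.
Attach voice passive tsa- → tsauoakhtofo.
Vowel harmony: no change.
Apply vowel deletion: tsauoakhtofo → tsakhtofo.

tsakhtofo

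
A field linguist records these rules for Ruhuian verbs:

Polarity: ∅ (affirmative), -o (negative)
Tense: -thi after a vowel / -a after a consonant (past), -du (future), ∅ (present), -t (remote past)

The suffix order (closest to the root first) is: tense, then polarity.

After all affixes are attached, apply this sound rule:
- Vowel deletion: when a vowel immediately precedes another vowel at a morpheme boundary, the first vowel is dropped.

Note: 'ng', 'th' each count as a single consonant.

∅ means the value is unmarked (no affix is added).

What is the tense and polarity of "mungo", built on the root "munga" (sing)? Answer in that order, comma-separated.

present, negative

Segment: munga-o.
tense: ∅ → present.
polarity: -o → negative.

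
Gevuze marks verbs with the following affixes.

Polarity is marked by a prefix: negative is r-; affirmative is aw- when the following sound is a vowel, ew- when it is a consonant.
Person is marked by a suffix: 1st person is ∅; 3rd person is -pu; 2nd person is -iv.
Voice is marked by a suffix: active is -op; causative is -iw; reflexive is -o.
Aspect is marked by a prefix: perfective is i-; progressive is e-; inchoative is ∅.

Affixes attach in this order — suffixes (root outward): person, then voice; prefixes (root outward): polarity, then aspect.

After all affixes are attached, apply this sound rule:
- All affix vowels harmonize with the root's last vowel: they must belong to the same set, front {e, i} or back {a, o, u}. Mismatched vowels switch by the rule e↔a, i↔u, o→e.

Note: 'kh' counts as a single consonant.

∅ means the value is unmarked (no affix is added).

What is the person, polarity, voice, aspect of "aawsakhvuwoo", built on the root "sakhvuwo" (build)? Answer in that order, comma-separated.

1st person, affirmative, reflexive, progressive

Segment: e-ew-sakhvuwo-o.
person: ∅ → 1st person.
polarity: aw/ew- → affirmative.
voice: -o → reflexive.
aspect: e- → progressive.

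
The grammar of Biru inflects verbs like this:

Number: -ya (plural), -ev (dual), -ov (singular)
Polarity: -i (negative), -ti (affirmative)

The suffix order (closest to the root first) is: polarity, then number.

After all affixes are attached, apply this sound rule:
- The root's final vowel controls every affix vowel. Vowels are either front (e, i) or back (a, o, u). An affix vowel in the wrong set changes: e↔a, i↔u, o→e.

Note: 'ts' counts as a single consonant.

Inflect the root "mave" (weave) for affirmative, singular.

mavetiev

Attach polarity affirmative -ti → maveti.
Attach number singular -ov → mavetiov.
Apply vowel harmony: mavetiov → mavetiev.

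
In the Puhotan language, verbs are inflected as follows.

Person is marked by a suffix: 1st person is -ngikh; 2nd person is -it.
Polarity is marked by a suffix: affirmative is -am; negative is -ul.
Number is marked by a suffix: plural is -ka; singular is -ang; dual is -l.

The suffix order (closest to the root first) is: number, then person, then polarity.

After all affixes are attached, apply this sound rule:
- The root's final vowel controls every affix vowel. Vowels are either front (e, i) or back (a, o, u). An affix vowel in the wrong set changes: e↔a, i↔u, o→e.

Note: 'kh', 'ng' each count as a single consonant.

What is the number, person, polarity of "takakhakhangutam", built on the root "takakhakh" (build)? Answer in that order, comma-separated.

Segment: takakhakh-ang-it-am.
number: -ang → singular.
person: -it → 2nd person.
polarity: -am → affirmative.

singular, 2nd person, affirmative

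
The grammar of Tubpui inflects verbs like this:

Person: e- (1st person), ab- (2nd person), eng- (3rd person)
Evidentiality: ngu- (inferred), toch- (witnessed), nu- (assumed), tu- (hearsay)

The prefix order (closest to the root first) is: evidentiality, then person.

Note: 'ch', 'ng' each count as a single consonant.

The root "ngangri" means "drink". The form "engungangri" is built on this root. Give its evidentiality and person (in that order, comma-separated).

Segment: e-ngu-ngangri.
evidentiality: ngu- → inferred.
person: e- → 1st person.

inferred, 1st person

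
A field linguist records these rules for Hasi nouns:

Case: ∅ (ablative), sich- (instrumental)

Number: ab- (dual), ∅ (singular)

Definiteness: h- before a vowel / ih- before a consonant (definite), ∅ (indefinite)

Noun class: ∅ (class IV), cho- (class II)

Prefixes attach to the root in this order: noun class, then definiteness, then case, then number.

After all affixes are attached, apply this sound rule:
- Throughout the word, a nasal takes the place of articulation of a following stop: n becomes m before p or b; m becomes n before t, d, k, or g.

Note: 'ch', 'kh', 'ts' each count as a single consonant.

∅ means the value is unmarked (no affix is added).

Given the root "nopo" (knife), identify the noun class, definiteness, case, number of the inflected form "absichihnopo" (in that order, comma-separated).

class IV, definite, instrumental, dual

Segment: ab-sich-ih-nopo.
noun class: ∅ → class IV.
definiteness: h/ih- → definite.
case: sich- → instrumental.
number: ab- → dual.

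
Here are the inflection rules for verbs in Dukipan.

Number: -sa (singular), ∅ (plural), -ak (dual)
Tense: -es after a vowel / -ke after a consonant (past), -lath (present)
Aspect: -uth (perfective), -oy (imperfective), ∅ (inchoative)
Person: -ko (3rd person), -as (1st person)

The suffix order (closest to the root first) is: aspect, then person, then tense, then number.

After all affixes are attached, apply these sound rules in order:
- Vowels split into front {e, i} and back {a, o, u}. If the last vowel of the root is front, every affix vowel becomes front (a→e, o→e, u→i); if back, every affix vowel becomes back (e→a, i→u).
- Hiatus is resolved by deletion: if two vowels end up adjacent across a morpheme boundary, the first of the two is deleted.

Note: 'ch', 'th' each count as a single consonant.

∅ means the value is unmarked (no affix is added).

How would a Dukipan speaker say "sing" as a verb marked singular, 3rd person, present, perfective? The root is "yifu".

yifuthkolathsa

Attach aspect perfective -uth → yifuuth.
Attach person 3rd person -ko → yifuuthko.
Attach tense present -lath → yifuuthkolath.
Attach number singular -sa → yifuuthkolathsa.
Vowel harmony: no change.
Apply vowel deletion: yifuuthkolathsa → yifuthkolathsa.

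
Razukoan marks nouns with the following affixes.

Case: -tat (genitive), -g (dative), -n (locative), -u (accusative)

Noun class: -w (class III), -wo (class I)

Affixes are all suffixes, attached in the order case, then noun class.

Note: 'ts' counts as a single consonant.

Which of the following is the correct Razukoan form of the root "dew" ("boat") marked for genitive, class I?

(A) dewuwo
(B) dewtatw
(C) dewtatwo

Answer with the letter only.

Attach case genitive -tat → dewtat.
Attach noun class class I -wo → dewtatwo.
So the correct form is dewtatwo, option (C).
(A) dewuwo is wrong: it uses accusative instead of genitive for case.
(B) dewtatw is wrong: it uses class III instead of class I for noun class.

C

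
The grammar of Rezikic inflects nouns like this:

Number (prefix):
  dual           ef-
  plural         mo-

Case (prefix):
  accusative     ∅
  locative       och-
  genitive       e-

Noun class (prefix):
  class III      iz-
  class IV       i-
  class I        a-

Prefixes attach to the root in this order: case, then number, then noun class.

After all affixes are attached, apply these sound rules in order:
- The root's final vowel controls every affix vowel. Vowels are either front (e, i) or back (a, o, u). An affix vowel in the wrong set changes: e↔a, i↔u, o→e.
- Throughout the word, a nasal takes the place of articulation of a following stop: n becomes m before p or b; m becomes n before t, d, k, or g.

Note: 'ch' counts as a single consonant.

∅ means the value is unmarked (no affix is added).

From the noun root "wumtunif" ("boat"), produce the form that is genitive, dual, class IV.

iefewuntunif

Attach case genitive e- → ewumtunif.
Attach number dual ef- → efewumtunif.
Attach noun class class IV i- → iefewumtunif.
Vowel harmony: no change.
Apply nasal assimilation: iefewumtunif → iefewuntunif.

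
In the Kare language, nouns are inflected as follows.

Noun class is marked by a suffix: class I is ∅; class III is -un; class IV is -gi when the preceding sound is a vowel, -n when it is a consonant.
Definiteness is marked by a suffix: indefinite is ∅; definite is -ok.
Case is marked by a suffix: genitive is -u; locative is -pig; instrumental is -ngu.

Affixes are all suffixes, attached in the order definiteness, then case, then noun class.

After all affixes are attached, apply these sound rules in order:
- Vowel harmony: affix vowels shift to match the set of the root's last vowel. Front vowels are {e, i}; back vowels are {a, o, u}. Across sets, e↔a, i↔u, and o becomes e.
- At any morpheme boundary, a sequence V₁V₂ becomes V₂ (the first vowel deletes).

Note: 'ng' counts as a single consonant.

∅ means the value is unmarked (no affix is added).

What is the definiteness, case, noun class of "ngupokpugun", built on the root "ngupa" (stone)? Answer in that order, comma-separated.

definite, locative, class III

Segment: ngupa-ok-pig-un.
definiteness: -ok → definite.
case: -pig → locative.
noun class: -un → class III.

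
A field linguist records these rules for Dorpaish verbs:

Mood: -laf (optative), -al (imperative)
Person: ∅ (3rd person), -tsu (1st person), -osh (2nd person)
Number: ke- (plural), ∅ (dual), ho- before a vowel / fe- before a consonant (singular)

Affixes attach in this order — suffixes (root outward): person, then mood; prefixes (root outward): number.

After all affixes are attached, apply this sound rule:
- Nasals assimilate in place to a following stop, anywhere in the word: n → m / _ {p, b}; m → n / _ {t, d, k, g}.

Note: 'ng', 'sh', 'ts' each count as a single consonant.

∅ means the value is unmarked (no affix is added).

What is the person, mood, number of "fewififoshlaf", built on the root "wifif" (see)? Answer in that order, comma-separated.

2nd person, optative, singular

Segment: fe-wifif-osh-laf.
person: -osh → 2nd person.
mood: -laf → optative.
number: ho/fe- → singular.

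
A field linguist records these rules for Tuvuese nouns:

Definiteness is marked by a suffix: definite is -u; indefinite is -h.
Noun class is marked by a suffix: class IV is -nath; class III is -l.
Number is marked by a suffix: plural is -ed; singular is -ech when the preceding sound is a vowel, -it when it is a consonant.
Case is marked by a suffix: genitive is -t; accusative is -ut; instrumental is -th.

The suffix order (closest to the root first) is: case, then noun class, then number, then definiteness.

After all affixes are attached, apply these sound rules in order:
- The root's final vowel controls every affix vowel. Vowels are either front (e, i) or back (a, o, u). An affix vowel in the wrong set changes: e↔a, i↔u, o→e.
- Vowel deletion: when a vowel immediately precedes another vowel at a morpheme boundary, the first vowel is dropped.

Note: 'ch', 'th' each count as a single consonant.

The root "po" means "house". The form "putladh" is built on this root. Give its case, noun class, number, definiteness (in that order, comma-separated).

accusative, class III, plural, indefinite

Segment: po-ut-l-ed-h.
case: -ut → accusative.
noun class: -l → class III.
number: -ed → plural.
definiteness: -h → indefinite.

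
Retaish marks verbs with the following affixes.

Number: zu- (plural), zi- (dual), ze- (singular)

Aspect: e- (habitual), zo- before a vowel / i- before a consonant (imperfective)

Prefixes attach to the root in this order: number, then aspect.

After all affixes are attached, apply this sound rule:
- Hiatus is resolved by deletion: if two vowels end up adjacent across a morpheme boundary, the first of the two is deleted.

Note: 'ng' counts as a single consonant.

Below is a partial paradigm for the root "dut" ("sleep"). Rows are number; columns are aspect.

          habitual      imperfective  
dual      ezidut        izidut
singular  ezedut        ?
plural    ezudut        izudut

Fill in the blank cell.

Attach number singular ze- → zedut.
Attach aspect imperfective i- (before consonant 'z') → izedut.
Vowel deletion: no change.

izedut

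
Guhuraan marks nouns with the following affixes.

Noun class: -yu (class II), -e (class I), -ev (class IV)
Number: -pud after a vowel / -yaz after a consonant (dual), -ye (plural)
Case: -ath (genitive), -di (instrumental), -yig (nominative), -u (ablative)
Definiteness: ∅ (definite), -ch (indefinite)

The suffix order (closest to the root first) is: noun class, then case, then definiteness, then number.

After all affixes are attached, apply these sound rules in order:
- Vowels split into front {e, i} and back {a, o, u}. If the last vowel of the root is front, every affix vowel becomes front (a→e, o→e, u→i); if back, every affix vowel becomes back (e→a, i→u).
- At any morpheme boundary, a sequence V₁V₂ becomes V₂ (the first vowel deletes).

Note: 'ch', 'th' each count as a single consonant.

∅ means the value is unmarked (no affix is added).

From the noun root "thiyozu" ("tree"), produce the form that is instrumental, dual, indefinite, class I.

thiyozaduchyaz

Attach noun class class I -e → thiyozue.
Attach case instrumental -di → thiyozuedi.
Attach definiteness indefinite -ch → thiyozuedich.
Attach number dual -yaz (after consonant 'ch') → thiyozuedichyaz.
Apply vowel harmony: thiyozuedichyaz → thiyozuaduchyaz.
Apply vowel deletion: thiyozuaduchyaz → thiyozaduchyaz.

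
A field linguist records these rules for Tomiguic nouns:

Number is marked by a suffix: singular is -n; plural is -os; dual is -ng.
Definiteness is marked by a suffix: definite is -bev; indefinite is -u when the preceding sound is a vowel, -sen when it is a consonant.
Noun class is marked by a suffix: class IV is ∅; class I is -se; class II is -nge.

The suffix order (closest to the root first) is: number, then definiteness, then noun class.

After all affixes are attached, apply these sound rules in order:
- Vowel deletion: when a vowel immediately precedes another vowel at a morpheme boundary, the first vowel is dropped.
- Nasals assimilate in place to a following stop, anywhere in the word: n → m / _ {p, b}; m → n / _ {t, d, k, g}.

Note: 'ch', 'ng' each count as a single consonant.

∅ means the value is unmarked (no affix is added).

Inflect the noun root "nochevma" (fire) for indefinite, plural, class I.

Attach number plural -os → nochevmaos.
Attach definiteness indefinite -sen (after consonant 's') → nochevmaossen.
Attach noun class class I -se → nochevmaossense.
Apply vowel deletion: nochevmaossense → nochevmossense.
Nasal assimilation: no change.

nochevmossense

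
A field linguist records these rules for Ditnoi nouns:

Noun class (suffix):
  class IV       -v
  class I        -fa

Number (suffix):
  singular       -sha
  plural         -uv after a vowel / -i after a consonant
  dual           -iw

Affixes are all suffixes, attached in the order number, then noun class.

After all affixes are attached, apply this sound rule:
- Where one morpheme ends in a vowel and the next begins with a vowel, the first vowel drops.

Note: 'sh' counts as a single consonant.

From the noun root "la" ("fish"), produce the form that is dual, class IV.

Attach number dual -iw → laiw.
Attach noun class class IV -v → laiwv.
Apply vowel deletion: laiwv → liwv.

liwv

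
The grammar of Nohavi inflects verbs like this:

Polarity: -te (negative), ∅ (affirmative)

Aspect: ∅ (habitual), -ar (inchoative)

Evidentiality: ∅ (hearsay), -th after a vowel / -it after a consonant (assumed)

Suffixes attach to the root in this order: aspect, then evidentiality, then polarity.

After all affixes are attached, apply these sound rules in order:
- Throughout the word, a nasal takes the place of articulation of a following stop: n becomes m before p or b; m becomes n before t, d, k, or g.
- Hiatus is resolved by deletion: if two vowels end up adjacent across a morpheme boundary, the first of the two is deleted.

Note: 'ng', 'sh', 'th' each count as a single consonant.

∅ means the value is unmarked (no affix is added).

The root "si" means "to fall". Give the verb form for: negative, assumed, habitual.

aspect = habitual: zero marking, form stays si.
Attach evidentiality assumed -th (after vowel 'i') → sith.
Attach polarity negative -te → sithte.
Nasal assimilation: no change.
Vowel deletion: no change.

sithte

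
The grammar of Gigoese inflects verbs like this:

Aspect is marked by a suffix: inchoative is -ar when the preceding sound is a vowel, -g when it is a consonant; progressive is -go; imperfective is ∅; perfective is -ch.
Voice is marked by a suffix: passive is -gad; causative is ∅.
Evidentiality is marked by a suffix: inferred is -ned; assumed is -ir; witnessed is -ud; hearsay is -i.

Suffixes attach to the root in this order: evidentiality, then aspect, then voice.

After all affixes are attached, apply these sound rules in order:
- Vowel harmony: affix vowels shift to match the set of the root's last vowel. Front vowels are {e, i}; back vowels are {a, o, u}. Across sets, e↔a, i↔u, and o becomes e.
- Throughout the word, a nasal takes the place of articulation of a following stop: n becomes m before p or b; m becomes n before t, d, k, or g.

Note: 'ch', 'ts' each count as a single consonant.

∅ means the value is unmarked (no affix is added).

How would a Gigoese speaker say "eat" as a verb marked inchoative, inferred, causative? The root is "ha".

hanadg

Attach evidentiality inferred -ned → haned.
Attach aspect inchoative -g (after consonant 'd') → hanedg.
voice = causative: zero marking, form stays hanedg.
Apply vowel harmony: hanedg → hanadg.
Nasal assimilation: no change.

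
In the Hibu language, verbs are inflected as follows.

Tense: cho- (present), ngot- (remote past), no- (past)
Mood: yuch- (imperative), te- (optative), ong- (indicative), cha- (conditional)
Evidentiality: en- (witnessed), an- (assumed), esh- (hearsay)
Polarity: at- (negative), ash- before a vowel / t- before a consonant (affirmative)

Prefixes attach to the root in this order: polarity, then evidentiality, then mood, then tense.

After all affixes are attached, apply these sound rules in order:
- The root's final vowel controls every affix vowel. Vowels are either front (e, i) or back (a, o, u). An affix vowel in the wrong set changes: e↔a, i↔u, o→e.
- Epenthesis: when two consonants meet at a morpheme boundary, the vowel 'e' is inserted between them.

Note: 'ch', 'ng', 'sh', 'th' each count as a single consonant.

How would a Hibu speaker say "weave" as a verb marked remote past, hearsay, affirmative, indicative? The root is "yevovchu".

ngotongasheteyevovchu

Attach polarity affirmative t- (before consonant 'y') → tyevovchu.
Attach evidentiality hearsay esh- → eshtyevovchu.
Attach mood indicative ong- → ongeshtyevovchu.
Attach tense remote past ngot- → ngotongeshtyevovchu.
Apply vowel harmony: ngotongeshtyevovchu → ngotongashtyevovchu.
Apply epenthesis: ngotongashtyevovchu → ngotongasheteyevovchu.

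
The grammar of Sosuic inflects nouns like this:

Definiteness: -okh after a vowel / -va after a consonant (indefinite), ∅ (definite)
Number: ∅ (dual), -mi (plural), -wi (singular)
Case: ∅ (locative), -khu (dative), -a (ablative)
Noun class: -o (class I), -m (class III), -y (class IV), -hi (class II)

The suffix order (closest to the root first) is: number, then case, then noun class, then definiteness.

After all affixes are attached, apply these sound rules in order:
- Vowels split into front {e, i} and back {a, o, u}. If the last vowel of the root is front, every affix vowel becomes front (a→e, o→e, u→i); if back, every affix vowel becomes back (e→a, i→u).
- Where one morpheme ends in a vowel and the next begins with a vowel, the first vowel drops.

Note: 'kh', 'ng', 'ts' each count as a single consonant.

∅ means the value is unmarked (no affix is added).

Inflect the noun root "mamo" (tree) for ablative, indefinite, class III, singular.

mamowamva

Attach number singular -wi → mamowi.
Attach case ablative -a → mamowia.
Attach noun class class III -m → mamowiam.
Attach definiteness indefinite -va (after consonant 'm') → mamowiamva.
Apply vowel harmony: mamowiamva → mamowuamva.
Apply vowel deletion: mamowuamva → mamowamva.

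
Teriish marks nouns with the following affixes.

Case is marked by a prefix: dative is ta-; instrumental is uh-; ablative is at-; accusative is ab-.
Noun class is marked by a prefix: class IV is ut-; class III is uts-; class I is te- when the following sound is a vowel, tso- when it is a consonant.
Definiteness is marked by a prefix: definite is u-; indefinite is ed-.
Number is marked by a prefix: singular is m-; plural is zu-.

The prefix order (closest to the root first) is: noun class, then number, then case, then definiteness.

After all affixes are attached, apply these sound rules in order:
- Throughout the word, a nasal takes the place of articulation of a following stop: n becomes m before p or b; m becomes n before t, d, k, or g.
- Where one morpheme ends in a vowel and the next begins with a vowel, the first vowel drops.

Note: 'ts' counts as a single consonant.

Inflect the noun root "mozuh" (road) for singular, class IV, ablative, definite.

atmutmozuh

Attach noun class class IV ut- → utmozuh.
Attach number singular m- → mutmozuh.
Attach case ablative at- → atmutmozuh.
Attach definiteness definite u- → uatmutmozuh.
Nasal assimilation: no change.
Apply vowel deletion: uatmutmozuh → atmutmozuh.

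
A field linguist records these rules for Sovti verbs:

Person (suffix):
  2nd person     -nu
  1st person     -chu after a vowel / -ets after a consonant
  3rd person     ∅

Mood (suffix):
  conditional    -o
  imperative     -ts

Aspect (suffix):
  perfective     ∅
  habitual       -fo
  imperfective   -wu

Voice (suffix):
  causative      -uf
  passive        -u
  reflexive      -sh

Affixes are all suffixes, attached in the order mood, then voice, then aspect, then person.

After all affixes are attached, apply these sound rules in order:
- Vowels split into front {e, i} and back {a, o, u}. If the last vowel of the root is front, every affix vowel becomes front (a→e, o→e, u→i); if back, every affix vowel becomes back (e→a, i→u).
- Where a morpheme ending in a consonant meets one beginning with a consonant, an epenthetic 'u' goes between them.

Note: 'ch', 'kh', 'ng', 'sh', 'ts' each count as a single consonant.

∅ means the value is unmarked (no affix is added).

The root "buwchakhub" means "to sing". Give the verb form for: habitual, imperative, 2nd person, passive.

buwchakhubutsufonu

Attach mood imperative -ts → buwchakhubts.
Attach voice passive -u → buwchakhubtsu.
Attach aspect habitual -fo → buwchakhubtsufo.
Attach person 2nd person -nu → buwchakhubtsufonu.
Vowel harmony: no change.
Apply epenthesis: buwchakhubtsufonu → buwchakhubutsufonu.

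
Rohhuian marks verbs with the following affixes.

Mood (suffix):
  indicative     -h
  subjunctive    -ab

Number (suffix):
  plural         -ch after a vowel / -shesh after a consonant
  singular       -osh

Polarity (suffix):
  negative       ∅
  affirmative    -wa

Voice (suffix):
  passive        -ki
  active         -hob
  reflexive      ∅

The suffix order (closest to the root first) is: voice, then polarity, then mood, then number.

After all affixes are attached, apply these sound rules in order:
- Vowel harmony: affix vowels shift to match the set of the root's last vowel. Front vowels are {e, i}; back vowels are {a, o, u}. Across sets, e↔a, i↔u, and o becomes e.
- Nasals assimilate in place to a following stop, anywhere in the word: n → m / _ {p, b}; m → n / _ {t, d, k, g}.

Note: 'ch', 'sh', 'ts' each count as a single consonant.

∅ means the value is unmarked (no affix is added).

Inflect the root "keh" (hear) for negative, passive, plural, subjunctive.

Attach voice passive -ki → kehki.
polarity = negative: zero marking, form stays kehki.
Attach mood subjunctive -ab → kehkiab.
Attach number plural -shesh (after consonant 'b') → kehkiabshesh.
Apply vowel harmony: kehkiabshesh → kehkiebshesh.
Nasal assimilation: no change.

kehkiebshesh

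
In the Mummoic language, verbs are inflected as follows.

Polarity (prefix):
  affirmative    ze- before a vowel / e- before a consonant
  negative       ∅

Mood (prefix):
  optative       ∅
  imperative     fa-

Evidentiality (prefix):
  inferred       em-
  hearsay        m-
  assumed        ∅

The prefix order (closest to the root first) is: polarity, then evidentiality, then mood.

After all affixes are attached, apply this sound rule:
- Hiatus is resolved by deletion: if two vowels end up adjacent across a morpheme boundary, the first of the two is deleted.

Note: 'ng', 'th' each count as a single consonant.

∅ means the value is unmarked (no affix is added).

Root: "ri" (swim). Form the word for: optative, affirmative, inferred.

Attach polarity affirmative e- (before consonant 'r') → eri.
Attach evidentiality inferred em- → emeri.
mood = optative: zero marking, form stays emeri.
Vowel deletion: no change.

emeri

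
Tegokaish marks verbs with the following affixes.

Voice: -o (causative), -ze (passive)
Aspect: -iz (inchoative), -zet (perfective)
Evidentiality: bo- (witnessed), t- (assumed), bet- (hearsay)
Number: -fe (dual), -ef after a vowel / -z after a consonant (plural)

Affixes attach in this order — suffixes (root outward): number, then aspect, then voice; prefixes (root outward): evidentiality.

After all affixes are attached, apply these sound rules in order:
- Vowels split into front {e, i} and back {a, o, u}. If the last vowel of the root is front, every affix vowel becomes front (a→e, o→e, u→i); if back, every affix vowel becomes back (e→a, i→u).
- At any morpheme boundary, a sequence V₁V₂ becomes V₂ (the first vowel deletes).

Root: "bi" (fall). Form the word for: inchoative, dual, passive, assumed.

tbifizze

Attach number dual -fe → bife.
Attach aspect inchoative -iz → bifeiz.
Attach evidentiality assumed t- → tbifeiz.
Attach voice passive -ze → tbifeizze.
Vowel harmony: no change.
Apply vowel deletion: tbifeizze → tbifizze.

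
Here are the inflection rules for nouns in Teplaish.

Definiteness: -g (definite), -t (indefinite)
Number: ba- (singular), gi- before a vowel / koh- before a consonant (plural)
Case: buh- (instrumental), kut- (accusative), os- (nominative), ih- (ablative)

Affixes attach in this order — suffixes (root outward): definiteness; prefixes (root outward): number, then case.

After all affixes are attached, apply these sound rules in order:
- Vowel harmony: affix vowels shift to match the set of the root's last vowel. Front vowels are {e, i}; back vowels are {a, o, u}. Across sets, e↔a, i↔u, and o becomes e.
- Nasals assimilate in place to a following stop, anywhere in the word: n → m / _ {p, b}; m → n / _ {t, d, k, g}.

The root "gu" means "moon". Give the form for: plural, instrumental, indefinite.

Attach number plural koh- (before consonant 'g') → kohgu.
Attach definiteness indefinite -t → kohgut.
Attach case instrumental buh- → buhkohgut.
Vowel harmony: no change.
Nasal assimilation: no change.

buhkohgut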